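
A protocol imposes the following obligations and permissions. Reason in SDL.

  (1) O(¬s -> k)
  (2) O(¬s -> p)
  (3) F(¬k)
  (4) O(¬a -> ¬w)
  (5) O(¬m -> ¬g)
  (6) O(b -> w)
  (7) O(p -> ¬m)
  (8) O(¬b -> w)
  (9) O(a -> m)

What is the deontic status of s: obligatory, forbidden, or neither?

Obligatory

Premises 6 and 8 cover both cases: O(b -> w) and O(¬b -> w). Since b ∨ ¬b is a tautology, O(w) follows.
The contrapositive of premise 4 (O(¬a -> ¬w)) is O(w -> a), and O(w) is already established, so O(a).
From O(a) and premise 9, O(a -> m), we obtain O(m).
The contrapositive of premise 7 (O(p -> ¬m)) is O(m -> ¬p), and O(m) is already established, so O(¬p).
The contrapositive of premise 2 (O(¬s -> p)) is O(¬p -> s), and O(¬p) is already established, so O(s).
Premises 1, 3, 5 do not contribute to this derivation.
Hence s is obligatory.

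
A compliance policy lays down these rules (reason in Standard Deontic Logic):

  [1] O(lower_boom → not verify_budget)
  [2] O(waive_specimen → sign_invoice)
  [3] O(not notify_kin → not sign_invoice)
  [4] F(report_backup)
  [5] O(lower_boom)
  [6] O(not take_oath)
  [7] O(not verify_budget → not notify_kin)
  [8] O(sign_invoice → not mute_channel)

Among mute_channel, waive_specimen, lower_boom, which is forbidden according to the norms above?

From premise 5 we have O(lower_boom).
Premise 1 is O(lower_boom → not verify_budget); since O(lower_boom), deontic closure gives O(not verify_budget).
Premise 7 is O(not verify_budget → not notify_kin); since O(not verify_budget), deontic closure gives O(not notify_kin).
With premise 3, O(not notify_kin → not sign_invoice), the K-axiom yields O(not sign_invoice).
The contrapositive of premise 2 (O(waive_specimen → sign_invoice)) is O(not sign_invoice → not waive_specimen), and O(not sign_invoice) is already established, so O(not waive_specimen).
So O(not waive_specimen) holds, i.e. waive_specimen is forbidden. None of the other listed options is forbidden under the premises.

waive_specimen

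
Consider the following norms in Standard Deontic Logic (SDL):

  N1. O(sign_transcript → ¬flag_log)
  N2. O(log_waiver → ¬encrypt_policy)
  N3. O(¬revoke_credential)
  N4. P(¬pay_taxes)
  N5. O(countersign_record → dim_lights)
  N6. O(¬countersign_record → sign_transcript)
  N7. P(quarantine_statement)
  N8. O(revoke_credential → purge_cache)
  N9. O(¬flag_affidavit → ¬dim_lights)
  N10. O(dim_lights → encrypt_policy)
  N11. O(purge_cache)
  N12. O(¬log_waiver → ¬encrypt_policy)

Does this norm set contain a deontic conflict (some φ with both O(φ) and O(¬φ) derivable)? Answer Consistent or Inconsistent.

Consistent

Premise 8 is O(revoke_credential → purge_cache); even if O(purge_cache) held, inferring O(revoke_credential) would be affirming the consequent — invalid.
So O(revoke_credential) is not derivable, and the apparent clash with O(¬revoke_credential) does not arise.
A world satisfying every obligation exists (e.g. countersign_record=false, dim_lights=false, encrypt_policy=false, flag_affidavit=false, flag_log=false, log_waiver=false, pay_taxes=false, purge_cache=true, quarantine_statement=false, revoke_credential=false, sign_transcript=true); no atom is both obligatory and forbidden, so the set is consistent.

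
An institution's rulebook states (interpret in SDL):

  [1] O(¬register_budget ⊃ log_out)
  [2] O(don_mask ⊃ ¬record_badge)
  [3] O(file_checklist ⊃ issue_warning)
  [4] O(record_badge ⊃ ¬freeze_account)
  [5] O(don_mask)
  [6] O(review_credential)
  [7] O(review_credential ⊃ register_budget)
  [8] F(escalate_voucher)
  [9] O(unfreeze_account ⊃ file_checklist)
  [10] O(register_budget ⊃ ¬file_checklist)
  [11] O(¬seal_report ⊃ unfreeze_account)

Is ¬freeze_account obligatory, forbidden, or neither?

Neither

Premise 4 is O(record_badge ⊃ ¬freeze_account), but O(record_badge) is not derivable from the premises, so it does not yield O(¬freeze_account).
No premise or chain of K-axiom applications forces O(¬freeze_account), and none forces O(freeze_account). So ¬freeze_account is neither obligatory nor forbidden under these norms.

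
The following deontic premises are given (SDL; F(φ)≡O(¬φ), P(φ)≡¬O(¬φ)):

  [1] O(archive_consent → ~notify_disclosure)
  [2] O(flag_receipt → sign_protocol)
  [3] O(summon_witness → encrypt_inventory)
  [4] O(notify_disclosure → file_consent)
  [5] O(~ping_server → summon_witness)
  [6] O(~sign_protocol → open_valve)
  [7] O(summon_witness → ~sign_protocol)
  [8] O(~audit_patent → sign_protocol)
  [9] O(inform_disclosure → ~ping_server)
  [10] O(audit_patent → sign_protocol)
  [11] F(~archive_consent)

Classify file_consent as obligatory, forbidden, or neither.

Premise 4 is O(notify_disclosure → file_consent), but O(notify_disclosure) is not derivable from the premises, so it does not yield O(file_consent).
No premise or chain of K-axiom applications forces O(file_consent), and none forces O(~file_consent). So file_consent is neither obligatory nor forbidden under these norms.

Neither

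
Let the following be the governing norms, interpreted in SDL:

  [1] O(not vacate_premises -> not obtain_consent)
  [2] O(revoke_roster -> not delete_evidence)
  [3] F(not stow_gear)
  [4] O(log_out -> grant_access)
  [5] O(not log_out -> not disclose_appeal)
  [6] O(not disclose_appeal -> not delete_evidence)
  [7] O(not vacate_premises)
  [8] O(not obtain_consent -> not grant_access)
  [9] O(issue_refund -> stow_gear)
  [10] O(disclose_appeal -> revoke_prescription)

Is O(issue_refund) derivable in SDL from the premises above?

Premise 9 is O(issue_refund -> stow_gear); even if O(stow_gear) held, inferring O(issue_refund) would be affirming the consequent — invalid.
No other premise forces O(issue_refund). An ideal world satisfying every premise can still have issue_refund false, so O(issue_refund) is not derivable.

No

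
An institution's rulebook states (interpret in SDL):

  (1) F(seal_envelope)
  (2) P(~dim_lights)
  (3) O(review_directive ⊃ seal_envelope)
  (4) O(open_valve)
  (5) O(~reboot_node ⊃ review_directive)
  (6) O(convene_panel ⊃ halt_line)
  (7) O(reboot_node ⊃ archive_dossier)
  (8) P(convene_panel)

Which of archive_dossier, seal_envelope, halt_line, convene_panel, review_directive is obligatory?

archive_dossier

Premise 1 is F(seal_envelope), i.e. O(~seal_envelope).
The contrapositive of premise 3 (O(review_directive ⊃ seal_envelope)) is O(~seal_envelope ⊃ ~review_directive), and O(~seal_envelope) is already established, so O(~review_directive).
Premise 5 is O(~reboot_node ⊃ review_directive); contrapositively O(~review_directive ⊃ reboot_node). Since O(~review_directive) holds, K gives O(reboot_node).
Applying K to premise 7 (O(reboot_node ⊃ archive_dossier)) and O(reboot_node) yields O(archive_dossier).
So O(archive_dossier) holds — archive_dossier is obligatory. None of the other listed options is made obligatory by any chain of premises.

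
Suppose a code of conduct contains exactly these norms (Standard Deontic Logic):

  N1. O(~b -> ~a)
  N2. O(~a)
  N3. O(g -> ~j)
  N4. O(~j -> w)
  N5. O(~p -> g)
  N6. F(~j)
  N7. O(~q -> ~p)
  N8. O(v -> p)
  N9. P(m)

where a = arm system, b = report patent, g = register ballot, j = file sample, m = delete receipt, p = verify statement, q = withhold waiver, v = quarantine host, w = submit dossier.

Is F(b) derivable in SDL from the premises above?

Premise 1 is O(~b -> ~a); even if O(~a) held, inferring O(~b) would be affirming the consequent — invalid.
No other premise forces O(~b). An ideal world satisfying every premise can still have b true, so F(b) is not derivable.

No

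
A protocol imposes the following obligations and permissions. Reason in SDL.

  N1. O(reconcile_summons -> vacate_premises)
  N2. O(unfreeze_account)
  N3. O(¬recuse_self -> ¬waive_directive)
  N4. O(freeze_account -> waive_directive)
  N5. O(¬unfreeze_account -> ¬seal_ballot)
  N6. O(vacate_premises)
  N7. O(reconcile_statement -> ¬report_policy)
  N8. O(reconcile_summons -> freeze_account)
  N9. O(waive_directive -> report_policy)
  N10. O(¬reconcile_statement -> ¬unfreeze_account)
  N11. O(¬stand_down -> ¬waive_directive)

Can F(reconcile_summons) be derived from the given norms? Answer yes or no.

Premise 2 gives O(unfreeze_account).
Premise 10, O(¬reconcile_statement -> ¬unfreeze_account), contraposes to O(unfreeze_account -> reconcile_statement); with O(unfreeze_account) we get O(reconcile_statement).
Premise 7 is O(reconcile_statement -> ¬report_policy); since O(reconcile_statement), deontic closure gives O(¬report_policy).
The contrapositive of premise 9 (O(waive_directive -> report_policy)) is O(¬report_policy -> ¬waive_directive), and O(¬report_policy) is already established, so O(¬waive_directive).
The contrapositive of premise 4 (O(freeze_account -> waive_directive)) is O(¬waive_directive -> ¬freeze_account), and O(¬waive_directive) is already established, so O(¬freeze_account).
Premise 8, O(reconcile_summons -> freeze_account), contraposes to O(¬freeze_account -> ¬reconcile_summons); with O(¬freeze_account) we get O(¬reconcile_summons).
Premises 1, 3, 5, 6, 11 do not contribute to this derivation.
So O(¬reconcile_summons) holds, i.e. F(reconcile_summons). The claim follows.

Yes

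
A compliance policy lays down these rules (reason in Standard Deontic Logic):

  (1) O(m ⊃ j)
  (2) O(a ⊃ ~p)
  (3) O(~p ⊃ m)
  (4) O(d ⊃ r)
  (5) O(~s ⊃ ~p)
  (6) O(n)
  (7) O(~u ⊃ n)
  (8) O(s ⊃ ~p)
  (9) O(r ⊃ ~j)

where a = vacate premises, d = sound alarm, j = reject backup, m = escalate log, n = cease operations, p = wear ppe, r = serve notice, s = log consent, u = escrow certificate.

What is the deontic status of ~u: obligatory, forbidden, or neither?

Premise 7 is O(~u ⊃ n); even if O(n) held, inferring O(~u) would be affirming the consequent — invalid.
No premise or chain of K-axiom applications forces O(~u), and none forces O(u). So ~u is neither obligatory nor forbidden under these norms.

Neither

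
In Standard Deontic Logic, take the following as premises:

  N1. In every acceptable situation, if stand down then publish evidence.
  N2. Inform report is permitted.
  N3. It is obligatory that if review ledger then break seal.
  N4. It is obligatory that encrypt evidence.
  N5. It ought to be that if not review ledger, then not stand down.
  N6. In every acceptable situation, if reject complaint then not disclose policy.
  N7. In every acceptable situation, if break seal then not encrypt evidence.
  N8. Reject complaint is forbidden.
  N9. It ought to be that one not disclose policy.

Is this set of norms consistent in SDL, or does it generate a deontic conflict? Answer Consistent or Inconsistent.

Premise 6 is O(reject_complaint → ¬disclose_policy); even if O(¬disclose_policy) held, inferring O(reject_complaint) would be affirming the consequent — invalid.
So O(reject_complaint) is not derivable, and the apparent clash with O(¬reject_complaint) does not arise.
A world satisfying every obligation exists (e.g. break_seal=false, disclose_policy=false, encrypt_evidence=true, inform_report=false, publish_evidence=false, reject_complaint=false, review_ledger=false, stand_down=false); no atom is both obligatory and forbidden, so the set is consistent.

Consistent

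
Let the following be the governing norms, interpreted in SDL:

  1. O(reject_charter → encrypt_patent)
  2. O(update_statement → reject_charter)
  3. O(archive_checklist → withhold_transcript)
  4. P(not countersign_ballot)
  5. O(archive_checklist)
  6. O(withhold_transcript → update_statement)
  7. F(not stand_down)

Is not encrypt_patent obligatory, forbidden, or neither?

From premise 5 we have O(archive_checklist).
Premise 3 is O(archive_checklist → withhold_transcript); since O(archive_checklist), deontic closure gives O(withhold_transcript).
With premise 6, O(withhold_transcript → update_statement), the K-axiom yields O(update_statement).
Applying K to premise 2 (O(update_statement → reject_charter)) and O(update_statement) yields O(reject_charter).
Applying K to premise 1 (O(reject_charter → encrypt_patent)) and O(reject_charter) yields O(encrypt_patent).
Premises 4, 7 do not contribute to this derivation.
Thus O(encrypt_patent), which is F(not encrypt_patent): not encrypt_patent is forbidden.

Forbidden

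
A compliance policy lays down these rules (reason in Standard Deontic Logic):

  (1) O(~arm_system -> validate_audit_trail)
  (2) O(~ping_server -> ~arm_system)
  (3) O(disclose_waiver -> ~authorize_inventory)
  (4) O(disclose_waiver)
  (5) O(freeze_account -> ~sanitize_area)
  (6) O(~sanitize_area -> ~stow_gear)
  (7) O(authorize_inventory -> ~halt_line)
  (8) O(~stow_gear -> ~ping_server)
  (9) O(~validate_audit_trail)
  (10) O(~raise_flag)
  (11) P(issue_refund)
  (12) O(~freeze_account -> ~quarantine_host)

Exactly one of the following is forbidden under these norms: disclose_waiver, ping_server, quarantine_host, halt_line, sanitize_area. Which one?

From premise 9 we have O(~validate_audit_trail).
Premise 1 is O(~arm_system -> validate_audit_trail); contrapositively O(~validate_audit_trail -> arm_system). Since O(~validate_audit_trail) holds, K gives O(arm_system).
Premise 2, O(~ping_server -> ~arm_system), contraposes to O(arm_system -> ping_server); with O(arm_system) we get O(ping_server).
Premise 8, O(~stow_gear -> ~ping_server), contraposes to O(ping_server -> stow_gear); with O(ping_server) we get O(stow_gear).
Premise 6, O(~sanitize_area -> ~stow_gear), contraposes to O(stow_gear -> sanitize_area); with O(stow_gear) we get O(sanitize_area).
Premise 5 is O(freeze_account -> ~sanitize_area); contrapositively O(sanitize_area -> ~freeze_account). Since O(sanitize_area) holds, K gives O(~freeze_account).
From O(~freeze_account) and premise 12, O(~freeze_account -> ~quarantine_host), we obtain O(~quarantine_host).
So O(~quarantine_host) holds, i.e. quarantine_host is forbidden. None of the other listed options is forbidden under the premises.

quarantine_host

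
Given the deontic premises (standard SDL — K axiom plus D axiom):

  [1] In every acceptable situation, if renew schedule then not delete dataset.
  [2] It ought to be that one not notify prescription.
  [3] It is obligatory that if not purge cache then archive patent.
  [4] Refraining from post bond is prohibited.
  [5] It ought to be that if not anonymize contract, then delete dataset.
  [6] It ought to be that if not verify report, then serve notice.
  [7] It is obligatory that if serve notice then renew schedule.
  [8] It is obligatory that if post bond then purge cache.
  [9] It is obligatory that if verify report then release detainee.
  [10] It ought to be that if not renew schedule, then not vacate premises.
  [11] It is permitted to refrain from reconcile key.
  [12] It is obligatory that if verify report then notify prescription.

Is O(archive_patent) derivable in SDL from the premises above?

Premise 3 is O(¬purge_cache → archive_patent), but O(¬purge_cache) is not derivable from the premises, so it does not yield O(archive_patent).
No other premise forces O(archive_patent). An ideal world satisfying every premise can still have archive_patent false, so O(archive_patent) is not derivable.

No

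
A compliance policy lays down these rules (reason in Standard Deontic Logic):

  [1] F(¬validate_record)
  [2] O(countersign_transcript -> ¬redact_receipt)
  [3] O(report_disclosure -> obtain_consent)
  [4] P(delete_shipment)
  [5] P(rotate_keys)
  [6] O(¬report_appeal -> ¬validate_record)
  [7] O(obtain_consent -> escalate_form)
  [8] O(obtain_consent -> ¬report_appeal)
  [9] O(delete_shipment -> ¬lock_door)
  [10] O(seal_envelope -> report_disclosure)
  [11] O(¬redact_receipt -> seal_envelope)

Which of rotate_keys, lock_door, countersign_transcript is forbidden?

Premise 1 is F(¬validate_record), i.e. O(validate_record).
Premise 6 is O(¬report_appeal -> ¬validate_record); contrapositively O(validate_record -> report_appeal). Since O(validate_record) holds, K gives O(report_appeal).
The contrapositive of premise 8 (O(obtain_consent -> ¬report_appeal)) is O(report_appeal -> ¬obtain_consent), and O(report_appeal) is already established, so O(¬obtain_consent).
Premise 3, O(report_disclosure -> obtain_consent), contraposes to O(¬obtain_consent -> ¬report_disclosure); with O(¬obtain_consent) we get O(¬report_disclosure).
The contrapositive of premise 10 (O(seal_envelope -> report_disclosure)) is O(¬report_disclosure -> ¬seal_envelope), and O(¬report_disclosure) is already established, so O(¬seal_envelope).
Premise 11, O(¬redact_receipt -> seal_envelope), contraposes to O(¬seal_envelope -> redact_receipt); with O(¬seal_envelope) we get O(redact_receipt).
Premise 2, O(countersign_transcript -> ¬redact_receipt), contraposes to O(redact_receipt -> ¬countersign_transcript); with O(redact_receipt) we get O(¬countersign_transcript).
So O(¬countersign_transcript) holds, i.e. countersign_transcript is forbidden. None of the other listed options is forbidden under the premises.

countersign_transcript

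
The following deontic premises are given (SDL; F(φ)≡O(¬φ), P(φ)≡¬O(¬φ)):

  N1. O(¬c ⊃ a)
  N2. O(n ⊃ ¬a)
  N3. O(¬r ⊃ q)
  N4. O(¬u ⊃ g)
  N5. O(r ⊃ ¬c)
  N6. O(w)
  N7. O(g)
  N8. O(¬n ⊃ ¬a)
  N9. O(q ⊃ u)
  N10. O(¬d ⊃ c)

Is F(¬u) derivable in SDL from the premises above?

Premises 8 and 2 cover both cases: O(¬n ⊃ ¬a) and O(n ⊃ ¬a). Since ¬n ∨ n is a tautology, O(¬a) follows.
The contrapositive of premise 1 (O(¬c ⊃ a)) is O(¬a ⊃ c), and O(¬a) is already established, so O(c).
The contrapositive of premise 5 (O(r ⊃ ¬c)) is O(c ⊃ ¬r), and O(c) is already established, so O(¬r).
Premise 3 is O(¬r ⊃ q); since O(¬r), deontic closure gives O(q).
With premise 9, O(q ⊃ u), the K-axiom yields O(u).
Premises 4, 6, 7, 10 do not contribute to this derivation.
So O(u) holds, i.e. F(¬u). The claim follows.

Yes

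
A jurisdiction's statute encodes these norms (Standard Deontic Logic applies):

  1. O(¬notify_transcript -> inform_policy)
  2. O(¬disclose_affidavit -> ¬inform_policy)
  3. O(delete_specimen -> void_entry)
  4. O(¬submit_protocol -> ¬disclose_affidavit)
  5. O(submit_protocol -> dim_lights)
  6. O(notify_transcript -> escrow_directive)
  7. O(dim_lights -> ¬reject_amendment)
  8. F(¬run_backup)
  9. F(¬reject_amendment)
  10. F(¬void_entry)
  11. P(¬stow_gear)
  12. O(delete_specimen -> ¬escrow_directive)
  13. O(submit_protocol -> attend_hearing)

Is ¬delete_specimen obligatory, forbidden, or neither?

Premise 9, F(¬reject_amendment), is equivalent to O(reject_amendment).
The contrapositive of premise 7 (O(dim_lights -> ¬reject_amendment)) is O(reject_amendment -> ¬dim_lights), and O(reject_amendment) is already established, so O(¬dim_lights).
Premise 5 is O(submit_protocol -> dim_lights); contrapositively O(¬dim_lights -> ¬submit_protocol). Since O(¬dim_lights) holds, K gives O(¬submit_protocol).
From O(¬submit_protocol) and premise 4, O(¬submit_protocol -> ¬disclose_affidavit), we obtain O(¬disclose_affidavit).
From O(¬disclose_affidavit) and premise 2, O(¬disclose_affidavit -> ¬inform_policy), we obtain O(¬inform_policy).
Premise 1 is O(¬notify_transcript -> inform_policy); contrapositively O(¬inform_policy -> notify_transcript). Since O(¬inform_policy) holds, K gives O(notify_transcript).
Premise 6 is O(notify_transcript -> escrow_directive); since O(notify_transcript), deontic closure gives O(escrow_directive).
The contrapositive of premise 12 (O(delete_specimen -> ¬escrow_directive)) is O(escrow_directive -> ¬delete_specimen), and O(escrow_directive) is already established, so O(¬delete_specimen).
Premises 3, 8, 10, 11, 13 do not contribute to this derivation.
Hence ¬delete_specimen is obligatory.

Obligatory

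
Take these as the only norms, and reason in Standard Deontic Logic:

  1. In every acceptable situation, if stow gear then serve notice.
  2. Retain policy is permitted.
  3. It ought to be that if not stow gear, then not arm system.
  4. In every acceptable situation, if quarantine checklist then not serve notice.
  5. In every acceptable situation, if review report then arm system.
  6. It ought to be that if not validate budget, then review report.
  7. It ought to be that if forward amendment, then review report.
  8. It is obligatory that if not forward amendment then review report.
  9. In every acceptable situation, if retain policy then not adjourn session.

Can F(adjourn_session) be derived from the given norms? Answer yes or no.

No

Premise 9 is O(retain_policy → ¬adjourn_session), but O(retain_policy) is not derivable from the premises (the permission P(retain_policy) asserts only ¬O(¬retain_policy), not O(retain_policy)), so it does not yield O(¬adjourn_session).
No other premise forces O(¬adjourn_session). An ideal world satisfying every premise can still have adjourn_session true, so F(adjourn_session) is not derivable.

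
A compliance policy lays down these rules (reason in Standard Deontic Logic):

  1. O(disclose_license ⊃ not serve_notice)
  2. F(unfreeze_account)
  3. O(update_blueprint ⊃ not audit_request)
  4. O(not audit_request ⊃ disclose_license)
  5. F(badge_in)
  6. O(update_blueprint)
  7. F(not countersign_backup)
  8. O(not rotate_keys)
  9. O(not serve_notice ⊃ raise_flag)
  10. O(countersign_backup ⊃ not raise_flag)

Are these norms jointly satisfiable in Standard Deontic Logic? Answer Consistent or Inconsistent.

Premise 7 is F(not countersign_backup), i.e. O(countersign_backup).
From O(countersign_backup) and premise 10, O(countersign_backup ⊃ not raise_flag), we obtain O(not raise_flag).
Premise 9 is O(not serve_notice ⊃ raise_flag); contrapositively O(not raise_flag ⊃ serve_notice). Since O(not raise_flag) holds, K gives O(serve_notice).
The contrapositive of premise 1 (O(disclose_license ⊃ not serve_notice)) is O(serve_notice ⊃ not disclose_license), and O(serve_notice) is already established, so O(not disclose_license).
The contrapositive of premise 4 (O(not audit_request ⊃ disclose_license)) is O(not disclose_license ⊃ audit_request), and O(not disclose_license) is already established, so O(audit_request).
The contrapositive of premise 3 (O(update_blueprint ⊃ not audit_request)) is O(audit_request ⊃ not update_blueprint), and O(audit_request) is already established, so O(not update_blueprint).
Yet premise 6 states O(update_blueprint).
We now have both O(not update_blueprint) and O(update_blueprint) — update_blueprint is simultaneously obligatory and forbidden, violating the D-axiom.

Inconsistent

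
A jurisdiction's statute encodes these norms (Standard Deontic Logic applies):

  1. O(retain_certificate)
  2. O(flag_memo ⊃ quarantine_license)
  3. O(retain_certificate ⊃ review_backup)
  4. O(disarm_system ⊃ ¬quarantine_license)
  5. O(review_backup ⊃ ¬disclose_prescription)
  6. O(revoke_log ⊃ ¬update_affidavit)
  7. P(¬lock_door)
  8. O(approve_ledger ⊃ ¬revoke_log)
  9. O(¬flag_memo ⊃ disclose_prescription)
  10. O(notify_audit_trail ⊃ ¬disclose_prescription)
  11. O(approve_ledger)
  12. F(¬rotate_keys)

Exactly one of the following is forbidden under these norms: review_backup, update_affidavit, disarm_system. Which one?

Premise 1 gives O(retain_certificate).
Premise 3 is O(retain_certificate ⊃ review_backup); since O(retain_certificate), deontic closure gives O(review_backup).
From O(review_backup) and premise 5, O(review_backup ⊃ ¬disclose_prescription), we obtain O(¬disclose_prescription).
Premise 9, O(¬flag_memo ⊃ disclose_prescription), contraposes to O(¬disclose_prescription ⊃ flag_memo); with O(¬disclose_prescription) we get O(flag_memo).
With premise 2, O(flag_memo ⊃ quarantine_license), the K-axiom yields O(quarantine_license).
Premise 4, O(disarm_system ⊃ ¬quarantine_license), contraposes to O(quarantine_license ⊃ ¬disarm_system); with O(quarantine_license) we get O(¬disarm_system).
So O(¬disarm_system) holds, i.e. disarm_system is forbidden. None of the other listed options is forbidden under the premises.

disarm_system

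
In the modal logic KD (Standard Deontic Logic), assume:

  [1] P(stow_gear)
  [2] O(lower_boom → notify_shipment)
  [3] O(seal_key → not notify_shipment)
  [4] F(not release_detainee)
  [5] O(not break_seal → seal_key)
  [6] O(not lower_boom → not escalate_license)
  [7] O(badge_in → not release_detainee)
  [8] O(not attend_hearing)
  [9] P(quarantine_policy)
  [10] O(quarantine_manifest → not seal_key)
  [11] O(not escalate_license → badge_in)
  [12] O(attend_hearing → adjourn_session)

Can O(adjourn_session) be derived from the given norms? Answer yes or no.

Premise 12 is O(attend_hearing → adjourn_session), but O(attend_hearing) is not derivable from the premises, so it does not yield O(adjourn_session).
No other premise forces O(adjourn_session). An ideal world satisfying every premise can still have adjourn_session false, so O(adjourn_session) is not derivable.

No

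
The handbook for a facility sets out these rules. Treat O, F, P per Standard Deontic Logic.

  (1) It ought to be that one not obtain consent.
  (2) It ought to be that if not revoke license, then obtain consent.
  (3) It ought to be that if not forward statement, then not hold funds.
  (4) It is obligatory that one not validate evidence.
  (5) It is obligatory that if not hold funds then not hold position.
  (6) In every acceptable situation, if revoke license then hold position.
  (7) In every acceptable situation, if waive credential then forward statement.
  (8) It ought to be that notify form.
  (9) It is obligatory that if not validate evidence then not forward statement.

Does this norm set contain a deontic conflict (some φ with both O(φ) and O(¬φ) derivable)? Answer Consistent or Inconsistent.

Inconsistent

Premise 1 states O(¬obtain_consent) outright.
Premise 2, O(¬revoke_license → obtain_consent), contraposes to O(¬obtain_consent → revoke_license); with O(¬obtain_consent) we get O(revoke_license).
From O(revoke_license) and premise 6, O(revoke_license → hold_position), we obtain O(hold_position).
Premise 5, O(¬hold_funds → ¬hold_position), contraposes to O(hold_position → hold_funds); with O(hold_position) we get O(hold_funds).
Premise 3 is O(¬forward_statement → ¬hold_funds); contrapositively O(hold_funds → forward_statement). Since O(hold_funds) holds, K gives O(forward_statement).
The contrapositive of premise 9 (O(¬validate_evidence → ¬forward_statement)) is O(forward_statement → validate_evidence), and O(forward_statement) is already established, so O(validate_evidence).
Yet premise 4 states O(¬validate_evidence).
We now have both O(validate_evidence) and O(¬validate_evidence) — validate_evidence is simultaneously obligatory and forbidden, violating the D-axiom.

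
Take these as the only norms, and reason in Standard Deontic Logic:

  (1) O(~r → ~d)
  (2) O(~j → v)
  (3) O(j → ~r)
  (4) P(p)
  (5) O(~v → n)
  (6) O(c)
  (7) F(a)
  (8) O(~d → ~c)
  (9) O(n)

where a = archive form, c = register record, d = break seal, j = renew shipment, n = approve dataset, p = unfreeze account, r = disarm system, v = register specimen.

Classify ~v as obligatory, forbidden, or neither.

Forbidden

Premise 6 states O(c) outright.
Premise 8 is O(~d → ~c); contrapositively O(c → d). Since O(c) holds, K gives O(d).
Premise 1 is O(~r → ~d); contrapositively O(d → r). Since O(d) holds, K gives O(r).
The contrapositive of premise 3 (O(j → ~r)) is O(r → ~j), and O(r) is already established, so O(~j).
Applying K to premise 2 (O(~j → v)) and O(~j) yields O(v).
Premises 4, 5, 7, 9 do not contribute to this derivation.
Thus O(v), which is F(~v): ~v is forbidden.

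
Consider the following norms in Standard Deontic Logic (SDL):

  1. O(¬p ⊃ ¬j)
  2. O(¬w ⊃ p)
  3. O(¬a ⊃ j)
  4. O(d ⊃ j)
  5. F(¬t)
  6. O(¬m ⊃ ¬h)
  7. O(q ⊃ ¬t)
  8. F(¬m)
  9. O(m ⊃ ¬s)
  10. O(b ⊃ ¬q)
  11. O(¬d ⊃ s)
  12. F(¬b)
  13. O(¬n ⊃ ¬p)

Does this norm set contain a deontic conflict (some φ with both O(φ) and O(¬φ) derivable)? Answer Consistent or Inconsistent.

Premise 7 is O(q ⊃ ¬t), but O(q) is not derivable from the premises, so it does not yield O(¬t).
So O(¬t) is not derivable, and the apparent clash with O(t) does not arise.
A world satisfying every obligation exists (e.g. a=false, b=true, d=true, h=false, j=true, m=true, n=true, p=true, q=false, s=false, t=true, w=false); no atom is both obligatory and forbidden, so the set is consistent.

Consistent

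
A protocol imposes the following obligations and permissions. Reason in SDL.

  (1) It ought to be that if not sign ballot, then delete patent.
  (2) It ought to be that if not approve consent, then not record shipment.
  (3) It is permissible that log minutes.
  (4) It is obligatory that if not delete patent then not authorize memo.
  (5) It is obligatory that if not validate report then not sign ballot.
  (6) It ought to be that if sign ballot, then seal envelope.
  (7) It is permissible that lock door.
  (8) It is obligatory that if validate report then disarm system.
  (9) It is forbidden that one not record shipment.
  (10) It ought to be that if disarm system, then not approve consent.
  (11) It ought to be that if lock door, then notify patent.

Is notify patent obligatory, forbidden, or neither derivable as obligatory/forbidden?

Neither

Premise 11 is O(lock_door → notify_patent), but O(lock_door) is not derivable from the premises (the permission P(lock_door) asserts only ¬O(¬lock_door), not O(lock_door)), so it does not yield O(notify_patent).
No premise or chain of K-axiom applications forces O(notify_patent), and none forces O(¬notify_patent). So notify_patent is neither obligatory nor forbidden under these norms.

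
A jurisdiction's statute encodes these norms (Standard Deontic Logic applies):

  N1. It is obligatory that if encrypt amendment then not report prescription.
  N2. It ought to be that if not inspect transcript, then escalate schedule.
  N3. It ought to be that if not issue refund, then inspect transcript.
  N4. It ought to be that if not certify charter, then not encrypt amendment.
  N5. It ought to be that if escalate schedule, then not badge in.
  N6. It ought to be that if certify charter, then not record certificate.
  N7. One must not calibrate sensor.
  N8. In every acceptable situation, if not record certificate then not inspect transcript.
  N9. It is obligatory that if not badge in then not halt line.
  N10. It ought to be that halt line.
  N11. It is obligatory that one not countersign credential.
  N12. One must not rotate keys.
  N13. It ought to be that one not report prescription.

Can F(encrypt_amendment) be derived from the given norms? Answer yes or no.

From premise 10 we have O(halt_line).
Premise 9, O(¬badge_in → ¬halt_line), contraposes to O(halt_line → badge_in); with O(halt_line) we get O(badge_in).
Premise 5, O(escalate_schedule → ¬badge_in), contraposes to O(badge_in → ¬escalate_schedule); with O(badge_in) we get O(¬escalate_schedule).
The contrapositive of premise 2 (O(¬inspect_transcript → escalate_schedule)) is O(¬escalate_schedule → inspect_transcript), and O(¬escalate_schedule) is already established, so O(inspect_transcript).
The contrapositive of premise 8 (O(¬record_certificate → ¬inspect_transcript)) is O(inspect_transcript → record_certificate), and O(inspect_transcript) is already established, so O(record_certificate).
The contrapositive of premise 6 (O(certify_charter → ¬record_certificate)) is O(record_certificate → ¬certify_charter), and O(record_certificate) is already established, so O(¬certify_charter).
Applying K to premise 4 (O(¬certify_charter → ¬encrypt_amendment)) and O(¬certify_charter) yields O(¬encrypt_amendment).
Premises 1, 3, 7, 11, 12, 13 do not contribute to this derivation.
So O(¬encrypt_amendment) holds, i.e. F(encrypt_amendment). The claim follows.

Yes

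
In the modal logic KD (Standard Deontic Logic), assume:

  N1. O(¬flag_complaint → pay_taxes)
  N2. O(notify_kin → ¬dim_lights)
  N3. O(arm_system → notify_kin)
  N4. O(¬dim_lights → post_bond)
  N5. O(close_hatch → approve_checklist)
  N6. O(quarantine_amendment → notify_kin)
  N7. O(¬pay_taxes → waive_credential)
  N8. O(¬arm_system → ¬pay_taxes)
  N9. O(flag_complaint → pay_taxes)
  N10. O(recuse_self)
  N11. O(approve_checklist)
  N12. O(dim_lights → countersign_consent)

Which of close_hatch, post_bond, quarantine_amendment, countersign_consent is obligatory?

post_bond

Premises 9 and 1 cover both cases: O(flag_complaint → pay_taxes) and O(¬flag_complaint → pay_taxes). Since flag_complaint ∨ ¬flag_complaint is a tautology, O(pay_taxes) follows.
Premise 8, O(¬arm_system → ¬pay_taxes), contraposes to O(pay_taxes → arm_system); with O(pay_taxes) we get O(arm_system).
With premise 3, O(arm_system → notify_kin), the K-axiom yields O(notify_kin).
Premise 2 is O(notify_kin → ¬dim_lights); since O(notify_kin), deontic closure gives O(¬dim_lights).
Premise 4 is O(¬dim_lights → post_bond); since O(¬dim_lights), deontic closure gives O(post_bond).
So O(post_bond) holds — post_bond is obligatory. None of the other listed options is made obligatory by any chain of premises.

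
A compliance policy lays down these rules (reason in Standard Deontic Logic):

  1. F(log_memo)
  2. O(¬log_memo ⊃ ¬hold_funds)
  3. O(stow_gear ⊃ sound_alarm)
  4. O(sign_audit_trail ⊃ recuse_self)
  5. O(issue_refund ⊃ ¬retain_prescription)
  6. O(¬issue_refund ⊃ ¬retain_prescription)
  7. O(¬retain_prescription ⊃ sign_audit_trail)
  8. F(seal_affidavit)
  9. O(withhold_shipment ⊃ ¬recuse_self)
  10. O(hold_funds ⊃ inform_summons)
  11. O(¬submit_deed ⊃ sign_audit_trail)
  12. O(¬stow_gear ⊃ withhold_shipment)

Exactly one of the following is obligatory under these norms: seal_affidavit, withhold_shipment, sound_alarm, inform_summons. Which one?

By case analysis on issue_refund: premise 5 gives O(issue_refund ⊃ ¬retain_prescription) and premise 6 gives O(¬issue_refund ⊃ ¬retain_prescription), so O(¬retain_prescription) either way.
Premise 7 is O(¬retain_prescription ⊃ sign_audit_trail); since O(¬retain_prescription), deontic closure gives O(sign_audit_trail).
Premise 4 is O(sign_audit_trail ⊃ recuse_self); since O(sign_audit_trail), deontic closure gives O(recuse_self).
Premise 9, O(withhold_shipment ⊃ ¬recuse_self), contraposes to O(recuse_self ⊃ ¬withhold_shipment); with O(recuse_self) we get O(¬withhold_shipment).
Premise 12, O(¬stow_gear ⊃ withhold_shipment), contraposes to O(¬withhold_shipment ⊃ stow_gear); with O(¬withhold_shipment) we get O(stow_gear).
Applying K to premise 3 (O(stow_gear ⊃ sound_alarm)) and O(stow_gear) yields O(sound_alarm).
So O(sound_alarm) holds — sound_alarm is obligatory. None of the other listed options is made obligatory by any chain of premises.

sound_alarm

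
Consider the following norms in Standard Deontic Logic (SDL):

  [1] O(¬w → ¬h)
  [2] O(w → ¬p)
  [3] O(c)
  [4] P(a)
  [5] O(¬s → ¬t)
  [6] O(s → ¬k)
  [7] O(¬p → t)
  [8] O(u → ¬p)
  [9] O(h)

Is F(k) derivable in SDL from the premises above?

Yes

Premise 9 gives O(h).
Premise 1 is O(¬w → ¬h); contrapositively O(h → w). Since O(h) holds, K gives O(w).
Premise 2 is O(w → ¬p); since O(w), deontic closure gives O(¬p).
Premise 7 is O(¬p → t); since O(¬p), deontic closure gives O(t).
Premise 5 is O(¬s → ¬t); contrapositively O(t → s). Since O(t) holds, K gives O(s).
From O(s) and premise 6, O(s → ¬k), we obtain O(¬k).
Premises 3, 4, 8 do not contribute to this derivation.
So O(¬k) holds, i.e. F(k). The claim follows.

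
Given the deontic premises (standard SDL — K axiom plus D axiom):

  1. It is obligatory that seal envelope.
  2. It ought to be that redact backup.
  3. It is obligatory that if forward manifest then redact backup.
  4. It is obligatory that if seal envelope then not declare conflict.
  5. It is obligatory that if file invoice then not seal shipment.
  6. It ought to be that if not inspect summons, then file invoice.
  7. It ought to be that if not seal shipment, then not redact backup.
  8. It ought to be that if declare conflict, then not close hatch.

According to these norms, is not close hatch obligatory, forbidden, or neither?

Neither

Premise 8 is O(declare_conflict → ¬close_hatch), but O(declare_conflict) is not derivable from the premises, so it does not yield O(¬close_hatch).
No premise or chain of K-axiom applications forces O(¬close_hatch), and none forces O(close_hatch). So ¬close_hatch is neither obligatory nor forbidden under these norms.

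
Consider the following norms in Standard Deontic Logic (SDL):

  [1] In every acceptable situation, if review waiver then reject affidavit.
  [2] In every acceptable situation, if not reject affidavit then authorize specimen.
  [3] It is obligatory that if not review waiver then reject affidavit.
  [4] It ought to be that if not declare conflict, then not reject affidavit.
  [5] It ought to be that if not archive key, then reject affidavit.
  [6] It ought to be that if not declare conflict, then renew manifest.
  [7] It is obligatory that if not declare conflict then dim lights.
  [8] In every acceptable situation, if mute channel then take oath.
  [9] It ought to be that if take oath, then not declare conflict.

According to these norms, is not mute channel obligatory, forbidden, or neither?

Obligatory

Premises 1 and 3 cover both cases: O(review_waiver → reject_affidavit) and O(¬review_waiver → reject_affidavit). Since review_waiver ∨ ¬review_waiver is a tautology, O(reject_affidavit) follows.
Premise 4 is O(¬declare_conflict → ¬reject_affidavit); contrapositively O(reject_affidavit → declare_conflict). Since O(reject_affidavit) holds, K gives O(declare_conflict).
Premise 9 is O(take_oath → ¬declare_conflict); contrapositively O(declare_conflict → ¬take_oath). Since O(declare_conflict) holds, K gives O(¬take_oath).
Premise 8, O(mute_channel → take_oath), contraposes to O(¬take_oath → ¬mute_channel); with O(¬take_oath) we get O(¬mute_channel).
Premises 2, 5, 6, 7 do not contribute to this derivation.
Hence ¬mute_channel is obligatory.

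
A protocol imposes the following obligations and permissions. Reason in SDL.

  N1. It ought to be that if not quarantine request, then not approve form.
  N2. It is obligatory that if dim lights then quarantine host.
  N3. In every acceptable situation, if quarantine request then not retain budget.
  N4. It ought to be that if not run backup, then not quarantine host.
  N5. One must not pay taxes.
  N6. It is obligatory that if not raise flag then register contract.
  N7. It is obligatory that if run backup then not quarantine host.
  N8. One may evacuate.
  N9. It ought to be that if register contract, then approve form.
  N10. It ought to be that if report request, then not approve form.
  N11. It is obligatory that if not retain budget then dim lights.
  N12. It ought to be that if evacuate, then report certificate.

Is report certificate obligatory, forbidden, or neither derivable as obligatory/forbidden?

Premise 12 is O(evacuate → report_certificate), but O(evacuate) is not derivable from the premises (the permission P(evacuate) asserts only ¬O(¬evacuate), not O(evacuate)), so it does not yield O(report_certificate).
No premise or chain of K-axiom applications forces O(report_certificate), and none forces O(¬report_certificate). So report_certificate is neither obligatory nor forbidden under these norms.

Neither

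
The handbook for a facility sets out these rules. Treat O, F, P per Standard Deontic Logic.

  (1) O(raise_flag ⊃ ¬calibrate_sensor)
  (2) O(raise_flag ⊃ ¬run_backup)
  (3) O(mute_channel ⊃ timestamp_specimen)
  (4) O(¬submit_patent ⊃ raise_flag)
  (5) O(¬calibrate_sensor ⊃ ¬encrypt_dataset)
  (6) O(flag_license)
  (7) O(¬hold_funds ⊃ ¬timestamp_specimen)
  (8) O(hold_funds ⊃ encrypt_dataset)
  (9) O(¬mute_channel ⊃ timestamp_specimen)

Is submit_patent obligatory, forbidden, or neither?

By case analysis on mute_channel: premise 3 gives O(mute_channel ⊃ timestamp_specimen) and premise 9 gives O(¬mute_channel ⊃ timestamp_specimen), so O(timestamp_specimen) either way.
The contrapositive of premise 7 (O(¬hold_funds ⊃ ¬timestamp_specimen)) is O(timestamp_specimen ⊃ hold_funds), and O(timestamp_specimen) is already established, so O(hold_funds).
With premise 8, O(hold_funds ⊃ encrypt_dataset), the K-axiom yields O(encrypt_dataset).
Premise 5, O(¬calibrate_sensor ⊃ ¬encrypt_dataset), contraposes to O(encrypt_dataset ⊃ calibrate_sensor); with O(encrypt_dataset) we get O(calibrate_sensor).
Premise 1 is O(raise_flag ⊃ ¬calibrate_sensor); contrapositively O(calibrate_sensor ⊃ ¬raise_flag). Since O(calibrate_sensor) holds, K gives O(¬raise_flag).
Premise 4, O(¬submit_patent ⊃ raise_flag), contraposes to O(¬raise_flag ⊃ submit_patent); with O(¬raise_flag) we get O(submit_patent).
Premises 2, 6 do not contribute to this derivation.
Hence submit_patent is obligatory.

Obligatory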